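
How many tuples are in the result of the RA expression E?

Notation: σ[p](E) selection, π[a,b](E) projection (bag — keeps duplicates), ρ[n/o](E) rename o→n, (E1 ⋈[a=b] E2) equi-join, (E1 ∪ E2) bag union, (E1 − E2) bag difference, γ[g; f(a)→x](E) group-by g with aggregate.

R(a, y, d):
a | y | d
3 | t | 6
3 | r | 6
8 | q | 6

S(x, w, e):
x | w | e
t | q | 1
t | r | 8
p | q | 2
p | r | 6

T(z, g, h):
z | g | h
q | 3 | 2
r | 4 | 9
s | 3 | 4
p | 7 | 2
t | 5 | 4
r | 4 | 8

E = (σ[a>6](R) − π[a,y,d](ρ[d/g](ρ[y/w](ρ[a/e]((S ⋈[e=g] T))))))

Stepwise |·|:
  R → 3
  σ[a>6](R) → 1
  S → 4
  T → 6
  (S ⋈[e=g] T) → 0
  ρ[a/e]((S ⋈[e=g] T)) → 0
  ρ[y/w](ρ[a/e]((S ⋈[e=g] T))) → 0
  ρ[d/g](ρ[y/w](ρ[a/e]((S ⋈[e=g] T)))) → 0
  π[a,y,d](ρ[d/g](ρ[y/w](ρ[a/e]((S ⋈[e=g] T))))) → 0
  (σ[a>6](R) − π[a,y,d](ρ[d/g](ρ[y/w](ρ[a/e]((S ⋈[e=g] T)))))) → 1

|E| = 1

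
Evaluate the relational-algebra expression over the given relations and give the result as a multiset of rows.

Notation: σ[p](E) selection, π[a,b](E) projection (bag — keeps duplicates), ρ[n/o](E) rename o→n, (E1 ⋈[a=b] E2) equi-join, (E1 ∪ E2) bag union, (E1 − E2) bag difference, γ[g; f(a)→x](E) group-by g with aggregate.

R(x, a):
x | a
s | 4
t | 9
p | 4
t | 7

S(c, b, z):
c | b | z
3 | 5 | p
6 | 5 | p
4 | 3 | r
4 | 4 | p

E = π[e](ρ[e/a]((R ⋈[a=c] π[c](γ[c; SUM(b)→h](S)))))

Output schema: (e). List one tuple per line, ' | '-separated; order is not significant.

Subexpression sizes:
  R → 4
  S → 4
  γ[c; SUM(b)→h](S) → 3
  π[c](γ[c; SUM(b)→h](S)) → 3
  (R ⋈[a=c] π[c](γ[c; SUM(b)→h](S))) → 2
  ρ[e/a]((R ⋈[a=c] π[c](γ[c; SUM(b)→h](S)))) → 2
  π[e](ρ[e/a]((R ⋈[a=c] π[c](γ[c; SUM(b)→h](S))))) → 2

== RESULT ==
e
4
4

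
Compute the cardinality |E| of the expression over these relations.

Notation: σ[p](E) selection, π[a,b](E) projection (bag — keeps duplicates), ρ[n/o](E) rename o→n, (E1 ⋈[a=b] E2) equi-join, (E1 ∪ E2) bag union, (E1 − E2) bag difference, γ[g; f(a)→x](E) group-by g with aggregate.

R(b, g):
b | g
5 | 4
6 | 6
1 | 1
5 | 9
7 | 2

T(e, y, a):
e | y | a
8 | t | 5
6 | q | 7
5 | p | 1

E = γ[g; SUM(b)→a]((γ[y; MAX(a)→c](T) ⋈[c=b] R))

Row counts bottom-up:
  T → 3
  γ[y; MAX(a)→c](T) → 3
  R → 5
  (γ[y; MAX(a)→c](T) ⋈[c=b] R) → 4
  γ[g; SUM(b)→a]((γ[y; MAX(a)→c](T) ⋈[c=b] R)) → 4

|E| = 4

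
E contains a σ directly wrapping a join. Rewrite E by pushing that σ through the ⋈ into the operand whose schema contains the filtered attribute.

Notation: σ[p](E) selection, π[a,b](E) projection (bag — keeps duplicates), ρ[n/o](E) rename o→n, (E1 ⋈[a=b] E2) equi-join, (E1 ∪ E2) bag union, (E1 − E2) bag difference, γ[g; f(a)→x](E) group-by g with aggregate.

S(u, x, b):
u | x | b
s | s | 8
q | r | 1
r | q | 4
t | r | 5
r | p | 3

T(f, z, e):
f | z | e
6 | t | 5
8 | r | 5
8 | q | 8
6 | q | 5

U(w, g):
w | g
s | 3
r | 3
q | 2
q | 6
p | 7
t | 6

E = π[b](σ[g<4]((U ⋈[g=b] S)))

σ filters on g, owned by the left side.
E' = π[b]((σ[g<4](U) ⋈[g=b] S))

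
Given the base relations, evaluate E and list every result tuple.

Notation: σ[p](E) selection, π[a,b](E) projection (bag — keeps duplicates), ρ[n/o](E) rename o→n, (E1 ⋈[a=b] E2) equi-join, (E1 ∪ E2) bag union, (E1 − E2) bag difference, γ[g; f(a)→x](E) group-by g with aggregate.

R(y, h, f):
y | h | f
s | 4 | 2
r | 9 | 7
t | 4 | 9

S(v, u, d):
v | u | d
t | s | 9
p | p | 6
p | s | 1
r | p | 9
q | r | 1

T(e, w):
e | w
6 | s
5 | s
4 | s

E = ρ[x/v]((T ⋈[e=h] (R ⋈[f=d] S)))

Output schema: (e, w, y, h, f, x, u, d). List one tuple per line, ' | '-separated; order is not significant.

Row counts bottom-up:
  T → 3
  R → 3
  S → 5
  (R ⋈[f=d] S) → 2
  (T ⋈[e=h] (R ⋈[f=d] S)) → 2
  ρ[x/v]((T ⋈[e=h] (R ⋈[f=d] S))) → 2

== RESULT ==
e | w | y | h | f | x | u | d
4 | s | t | 4 | 9 | r | p | 9
4 | s | t | 4 | 9 | t | s | 9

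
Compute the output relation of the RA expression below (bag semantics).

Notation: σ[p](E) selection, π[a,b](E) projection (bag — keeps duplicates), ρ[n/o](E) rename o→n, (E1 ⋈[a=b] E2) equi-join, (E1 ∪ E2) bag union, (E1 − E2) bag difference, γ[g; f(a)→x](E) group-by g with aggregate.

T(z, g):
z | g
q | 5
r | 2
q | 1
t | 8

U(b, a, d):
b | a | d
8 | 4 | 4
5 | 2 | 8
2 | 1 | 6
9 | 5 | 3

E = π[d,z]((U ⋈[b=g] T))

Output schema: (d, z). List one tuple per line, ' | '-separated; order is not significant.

Per-node cardinality:
  U → 4
  T → 4
  (U ⋈[b=g] T) → 3
  π[d,z]((U ⋈[b=g] T)) → 3

== RESULT ==
d | z
4 | t
6 | r
8 | q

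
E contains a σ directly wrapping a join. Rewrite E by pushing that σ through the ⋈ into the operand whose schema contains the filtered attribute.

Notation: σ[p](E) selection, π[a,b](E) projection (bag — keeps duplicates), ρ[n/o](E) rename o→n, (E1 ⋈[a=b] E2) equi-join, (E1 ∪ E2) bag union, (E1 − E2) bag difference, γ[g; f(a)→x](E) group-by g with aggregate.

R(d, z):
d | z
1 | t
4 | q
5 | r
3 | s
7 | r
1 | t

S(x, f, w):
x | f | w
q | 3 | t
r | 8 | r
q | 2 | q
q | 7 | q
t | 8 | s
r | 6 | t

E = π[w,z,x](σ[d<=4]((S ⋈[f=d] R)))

σ filters on d, owned by the right side.
E' = π[w,z,x]((S ⋈[f=d] σ[d<=4](R)))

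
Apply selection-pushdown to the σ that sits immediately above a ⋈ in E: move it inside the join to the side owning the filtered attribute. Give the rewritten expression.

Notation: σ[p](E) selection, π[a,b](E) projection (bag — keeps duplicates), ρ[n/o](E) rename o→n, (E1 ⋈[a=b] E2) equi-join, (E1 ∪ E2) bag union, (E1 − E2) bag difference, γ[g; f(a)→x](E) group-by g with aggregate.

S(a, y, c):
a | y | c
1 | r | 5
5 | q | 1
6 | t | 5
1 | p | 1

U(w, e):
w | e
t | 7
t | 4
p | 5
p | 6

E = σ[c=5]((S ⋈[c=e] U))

σ filters on c, owned by the left side.
E' = (σ[c=5](S) ⋈[c=e] U)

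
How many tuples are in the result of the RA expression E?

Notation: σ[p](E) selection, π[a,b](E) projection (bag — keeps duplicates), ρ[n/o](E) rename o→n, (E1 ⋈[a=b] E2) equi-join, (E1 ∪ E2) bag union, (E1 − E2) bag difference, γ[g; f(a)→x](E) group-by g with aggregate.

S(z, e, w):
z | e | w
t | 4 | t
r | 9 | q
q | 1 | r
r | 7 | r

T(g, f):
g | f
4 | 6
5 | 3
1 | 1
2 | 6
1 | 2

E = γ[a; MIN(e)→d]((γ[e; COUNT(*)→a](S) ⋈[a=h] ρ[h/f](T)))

Row counts bottom-up:
  S → 4
  γ[e; COUNT(*)→a](S) → 4
  T → 5
  ρ[h/f](T) → 5
  (γ[e; COUNT(*)→a](S) ⋈[a=h] ρ[h/f](T)) → 4
  γ[a; MIN(e)→d]((γ[e; COUNT(*)→a](S) ⋈[a=h] ρ[h/f](T))) → 1

|E| = 1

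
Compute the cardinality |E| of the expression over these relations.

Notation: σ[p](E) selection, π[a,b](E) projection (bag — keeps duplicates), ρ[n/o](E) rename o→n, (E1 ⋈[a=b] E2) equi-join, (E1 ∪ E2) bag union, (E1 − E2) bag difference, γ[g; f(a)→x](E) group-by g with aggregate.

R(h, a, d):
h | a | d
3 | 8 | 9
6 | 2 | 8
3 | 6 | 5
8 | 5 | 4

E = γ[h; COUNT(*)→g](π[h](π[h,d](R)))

Subexpression sizes:
  R → 4
  π[h,d](R) → 4
  π[h](π[h,d](R)) → 4
  γ[h; COUNT(*)→g](π[h](π[h,d](R))) → 3

|E| = 3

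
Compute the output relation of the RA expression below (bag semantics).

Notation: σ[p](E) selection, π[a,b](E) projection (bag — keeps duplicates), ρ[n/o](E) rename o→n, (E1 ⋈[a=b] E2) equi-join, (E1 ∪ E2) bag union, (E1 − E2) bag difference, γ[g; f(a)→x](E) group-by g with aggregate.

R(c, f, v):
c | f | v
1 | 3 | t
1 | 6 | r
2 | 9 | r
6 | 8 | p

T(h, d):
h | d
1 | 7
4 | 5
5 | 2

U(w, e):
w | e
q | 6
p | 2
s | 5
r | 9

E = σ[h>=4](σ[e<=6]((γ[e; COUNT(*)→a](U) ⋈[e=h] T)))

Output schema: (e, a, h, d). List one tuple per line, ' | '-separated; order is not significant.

Stepwise |·|:
  U → 4
  γ[e; COUNT(*)→a](U) → 4
  T → 3
  (γ[e; COUNT(*)→a](U) ⋈[e=h] T) → 1
  σ[e<=6]((γ[e; COUNT(*)→a](U) ⋈[e=h] T)) → 1
  σ[h>=4](σ[e<=6]((γ[e; COUNT(*)→a](U) ⋈[e=h] T))) → 1

== RESULT ==
e | a | h | d
5 | 1 | 5 | 2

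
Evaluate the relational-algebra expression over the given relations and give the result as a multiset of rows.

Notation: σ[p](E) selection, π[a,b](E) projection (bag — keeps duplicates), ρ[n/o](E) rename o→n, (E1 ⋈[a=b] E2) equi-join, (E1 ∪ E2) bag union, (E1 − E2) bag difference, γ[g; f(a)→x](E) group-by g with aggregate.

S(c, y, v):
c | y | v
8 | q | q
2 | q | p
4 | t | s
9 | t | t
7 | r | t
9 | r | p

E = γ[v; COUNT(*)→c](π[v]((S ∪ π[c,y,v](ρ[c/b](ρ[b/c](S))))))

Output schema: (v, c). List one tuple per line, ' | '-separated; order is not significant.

Stepwise |·|:
  S → 6
  S → 6
  ρ[b/c](S) → 6
  ρ[c/b](ρ[b/c](S)) → 6
  π[c,y,v](ρ[c/b](ρ[b/c](S))) → 6
  (S ∪ π[c,y,v](ρ[c/b](ρ[b/c](S)))) → 12
  π[v]((S ∪ π[c,y,v](ρ[c/b](ρ[b/c](S))))) → 12
  γ[v; COUNT(*)→c](π[v]((S ∪ π[c,y,v](ρ[c/b](ρ[b/c](S)))))) → 4

== RESULT ==
v | c
p | 4
q | 2
s | 2
t | 4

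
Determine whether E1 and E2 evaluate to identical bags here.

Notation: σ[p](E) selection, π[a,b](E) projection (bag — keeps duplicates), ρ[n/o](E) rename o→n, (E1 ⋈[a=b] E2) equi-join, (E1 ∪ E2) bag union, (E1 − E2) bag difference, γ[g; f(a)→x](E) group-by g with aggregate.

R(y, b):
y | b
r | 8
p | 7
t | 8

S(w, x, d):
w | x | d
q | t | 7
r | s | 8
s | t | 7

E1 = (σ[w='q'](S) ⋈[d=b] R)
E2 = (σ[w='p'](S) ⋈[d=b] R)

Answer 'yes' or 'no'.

E1 per-node cardinality:
  S → 3
  σ[w='q'](S) → 1
  R → 3
  (σ[w='q'](S) ⋈[d=b] R) → 1
E2 per-node cardinality:
  S → 3
  σ[w='p'](S) → 0
  R → 3
  (σ[w='p'](S) ⋈[d=b] R) → 0

E1 result:
w | x | d | y | b
q | t | 7 | p | 7
E2 result:
w | x | d | y | b
(0 rows)
Witness: ('q', 't', 7, 'p', 7) appears 1× in E1 but 0× in E2.

no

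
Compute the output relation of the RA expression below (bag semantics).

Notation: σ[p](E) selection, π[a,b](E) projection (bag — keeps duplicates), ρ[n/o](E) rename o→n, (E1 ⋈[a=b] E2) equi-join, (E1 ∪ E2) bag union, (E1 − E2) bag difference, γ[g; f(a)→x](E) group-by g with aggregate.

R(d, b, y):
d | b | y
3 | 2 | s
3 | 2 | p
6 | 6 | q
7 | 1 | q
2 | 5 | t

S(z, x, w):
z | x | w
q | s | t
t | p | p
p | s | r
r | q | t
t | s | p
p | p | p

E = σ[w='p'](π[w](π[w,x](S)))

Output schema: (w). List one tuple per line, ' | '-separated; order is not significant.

Subexpression sizes:
  S → 6
  π[w,x](S) → 6
  π[w](π[w,x](S)) → 6
  σ[w='p'](π[w](π[w,x](S))) → 3

== RESULT ==
w
p
p
p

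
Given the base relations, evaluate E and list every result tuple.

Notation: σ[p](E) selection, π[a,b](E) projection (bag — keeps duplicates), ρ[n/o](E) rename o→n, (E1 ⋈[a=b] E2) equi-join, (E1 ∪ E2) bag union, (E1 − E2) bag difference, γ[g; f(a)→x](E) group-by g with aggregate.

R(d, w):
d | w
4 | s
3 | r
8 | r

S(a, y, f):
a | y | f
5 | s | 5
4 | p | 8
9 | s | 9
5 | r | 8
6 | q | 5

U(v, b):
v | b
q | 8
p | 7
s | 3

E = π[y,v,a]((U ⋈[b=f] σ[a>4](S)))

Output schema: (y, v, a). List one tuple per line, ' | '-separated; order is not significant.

Row counts bottom-up:
  U → 3
  S → 5
  σ[a>4](S) → 4
  (U ⋈[b=f] σ[a>4](S)) → 1
  π[y,v,a]((U ⋈[b=f] σ[a>4](S))) → 1

== RESULT ==
y | v | a
r | q | 5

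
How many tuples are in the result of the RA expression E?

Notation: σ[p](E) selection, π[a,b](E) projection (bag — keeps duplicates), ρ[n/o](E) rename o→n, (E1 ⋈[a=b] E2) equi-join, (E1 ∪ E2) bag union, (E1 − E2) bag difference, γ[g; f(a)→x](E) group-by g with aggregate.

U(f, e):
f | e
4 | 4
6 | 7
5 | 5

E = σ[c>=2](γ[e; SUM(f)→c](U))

Subexpression sizes:
  U → 3
  γ[e; SUM(f)→c](U) → 3
  σ[c>=2](γ[e; SUM(f)→c](U)) → 3

|E| = 3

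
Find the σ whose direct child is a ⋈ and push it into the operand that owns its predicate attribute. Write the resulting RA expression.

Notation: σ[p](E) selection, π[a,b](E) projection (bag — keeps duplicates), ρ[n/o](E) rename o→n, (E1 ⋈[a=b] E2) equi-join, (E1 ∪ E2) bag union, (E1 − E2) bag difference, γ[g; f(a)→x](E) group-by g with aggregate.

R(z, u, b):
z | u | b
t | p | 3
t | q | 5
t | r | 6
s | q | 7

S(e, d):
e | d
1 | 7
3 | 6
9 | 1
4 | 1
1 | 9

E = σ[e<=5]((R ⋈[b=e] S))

σ filters on e, owned by the right side.
E' = (R ⋈[b=e] σ[e<=5](S))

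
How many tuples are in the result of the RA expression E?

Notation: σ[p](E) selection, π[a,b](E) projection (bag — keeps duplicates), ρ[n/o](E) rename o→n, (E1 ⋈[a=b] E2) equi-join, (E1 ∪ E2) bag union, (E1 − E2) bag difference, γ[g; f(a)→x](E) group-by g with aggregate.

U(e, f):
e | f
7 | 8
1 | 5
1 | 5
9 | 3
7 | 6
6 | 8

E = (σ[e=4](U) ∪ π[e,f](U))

Per-node cardinality:
  U → 6
  σ[e=4](U) → 0
  U → 6
  π[e,f](U) → 6
  (σ[e=4](U) ∪ π[e,f](U)) → 6

|E| = 6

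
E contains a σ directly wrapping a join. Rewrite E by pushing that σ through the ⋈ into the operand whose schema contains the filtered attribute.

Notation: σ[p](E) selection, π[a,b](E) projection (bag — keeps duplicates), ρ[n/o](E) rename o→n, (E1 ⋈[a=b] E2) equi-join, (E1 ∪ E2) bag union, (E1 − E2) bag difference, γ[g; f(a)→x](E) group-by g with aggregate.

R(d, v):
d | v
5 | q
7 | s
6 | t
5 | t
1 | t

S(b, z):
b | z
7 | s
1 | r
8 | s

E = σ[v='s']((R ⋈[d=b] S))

σ filters on v, owned by the left side.
E' = (σ[v='s'](R) ⋈[d=b] S)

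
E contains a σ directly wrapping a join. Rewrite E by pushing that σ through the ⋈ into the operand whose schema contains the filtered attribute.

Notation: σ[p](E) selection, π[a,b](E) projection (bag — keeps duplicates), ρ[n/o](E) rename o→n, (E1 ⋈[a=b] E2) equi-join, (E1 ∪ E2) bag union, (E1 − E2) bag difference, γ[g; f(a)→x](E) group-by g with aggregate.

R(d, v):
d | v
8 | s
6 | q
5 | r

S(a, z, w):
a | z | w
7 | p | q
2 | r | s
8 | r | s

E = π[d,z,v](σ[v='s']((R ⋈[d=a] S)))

σ filters on v, owned by the left side.
E' = π[d,z,v]((σ[v='s'](R) ⋈[d=a] S))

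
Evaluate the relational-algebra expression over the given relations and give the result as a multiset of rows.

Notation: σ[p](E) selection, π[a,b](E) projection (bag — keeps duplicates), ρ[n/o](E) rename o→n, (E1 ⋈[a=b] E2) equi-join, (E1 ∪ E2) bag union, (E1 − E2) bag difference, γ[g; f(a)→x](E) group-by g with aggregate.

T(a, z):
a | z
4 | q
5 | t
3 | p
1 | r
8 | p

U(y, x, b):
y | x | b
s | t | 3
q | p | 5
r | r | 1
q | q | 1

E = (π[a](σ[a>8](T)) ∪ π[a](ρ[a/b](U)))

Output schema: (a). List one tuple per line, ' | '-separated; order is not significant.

Subexpression sizes:
  T → 5
  σ[a>8](T) → 0
  π[a](σ[a>8](T)) → 0
  U → 4
  ρ[a/b](U) → 4
  π[a](ρ[a/b](U)) → 4
  (π[a](σ[a>8](T)) ∪ π[a](ρ[a/b](U))) → 4

== RESULT ==
a
1
1
3
5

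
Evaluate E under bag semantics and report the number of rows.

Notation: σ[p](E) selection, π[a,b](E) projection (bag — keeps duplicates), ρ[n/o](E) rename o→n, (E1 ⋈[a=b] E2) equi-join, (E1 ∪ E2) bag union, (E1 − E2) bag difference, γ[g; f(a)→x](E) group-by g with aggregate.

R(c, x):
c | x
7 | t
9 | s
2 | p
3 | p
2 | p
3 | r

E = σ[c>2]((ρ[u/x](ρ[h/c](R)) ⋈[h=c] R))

Stepwise |·|:
  R → 6
  ρ[h/c](R) → 6
  ρ[u/x](ρ[h/c](R)) → 6
  R → 6
  (ρ[u/x](ρ[h/c](R)) ⋈[h=c] R) → 10
  σ[c>2]((ρ[u/x](ρ[h/c](R)) ⋈[h=c] R)) → 6

|E| = 6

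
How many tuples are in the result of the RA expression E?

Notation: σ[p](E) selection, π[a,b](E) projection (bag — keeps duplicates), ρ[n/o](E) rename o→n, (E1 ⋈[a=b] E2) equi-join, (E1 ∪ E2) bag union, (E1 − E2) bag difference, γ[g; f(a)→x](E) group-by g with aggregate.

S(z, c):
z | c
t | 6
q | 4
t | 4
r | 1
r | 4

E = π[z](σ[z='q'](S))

Subexpression sizes:
  S → 5
  σ[z='q'](S) → 1
  π[z](σ[z='q'](S)) → 1

|E| = 1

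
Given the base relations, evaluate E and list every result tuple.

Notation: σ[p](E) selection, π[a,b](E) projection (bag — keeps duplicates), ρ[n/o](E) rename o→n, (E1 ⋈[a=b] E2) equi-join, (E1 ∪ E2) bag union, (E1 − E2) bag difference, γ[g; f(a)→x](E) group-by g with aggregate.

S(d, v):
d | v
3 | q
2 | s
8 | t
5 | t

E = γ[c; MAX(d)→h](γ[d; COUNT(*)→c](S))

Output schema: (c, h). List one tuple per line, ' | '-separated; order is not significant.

Stepwise |·|:
  S → 4
  γ[d; COUNT(*)→c](S) → 4
  γ[c; MAX(d)→h](γ[d; COUNT(*)→c](S)) → 1

== RESULT ==
c | h
1 | 8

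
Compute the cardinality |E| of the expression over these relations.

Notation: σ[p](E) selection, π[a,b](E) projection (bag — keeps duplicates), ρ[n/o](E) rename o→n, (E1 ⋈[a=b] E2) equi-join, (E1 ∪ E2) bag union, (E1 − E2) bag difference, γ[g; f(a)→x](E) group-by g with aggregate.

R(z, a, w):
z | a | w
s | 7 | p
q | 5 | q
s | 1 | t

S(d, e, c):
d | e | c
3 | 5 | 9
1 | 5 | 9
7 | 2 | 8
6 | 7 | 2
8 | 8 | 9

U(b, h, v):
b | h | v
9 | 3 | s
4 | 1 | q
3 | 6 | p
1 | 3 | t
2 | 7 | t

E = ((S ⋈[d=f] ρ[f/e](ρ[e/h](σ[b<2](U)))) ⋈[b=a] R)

Stepwise |·|:
  S → 5
  U → 5
  σ[b<2](U) → 1
  ρ[e/h](σ[b<2](U)) → 1
  ρ[f/e](ρ[e/h](σ[b<2](U))) → 1
  (S ⋈[d=f] ρ[f/e](ρ[e/h](σ[b<2](U)))) → 1
  R → 3
  ((S ⋈[d=f] ρ[f/e](ρ[e/h](σ[b<2](U)))) ⋈[b=a] R) → 1

|E| = 1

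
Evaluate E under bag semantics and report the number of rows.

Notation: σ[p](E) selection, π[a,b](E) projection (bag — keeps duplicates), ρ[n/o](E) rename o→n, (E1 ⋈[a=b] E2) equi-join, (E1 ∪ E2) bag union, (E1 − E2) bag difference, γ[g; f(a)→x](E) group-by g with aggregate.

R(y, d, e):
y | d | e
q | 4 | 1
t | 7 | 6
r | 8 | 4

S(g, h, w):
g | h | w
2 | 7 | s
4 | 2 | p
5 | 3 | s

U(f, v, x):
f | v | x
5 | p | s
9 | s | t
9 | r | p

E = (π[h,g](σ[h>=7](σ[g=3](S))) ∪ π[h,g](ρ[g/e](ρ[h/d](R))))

Subexpression sizes:
  S → 3
  σ[g=3](S) → 0
  σ[h>=7](σ[g=3](S)) → 0
  π[h,g](σ[h>=7](σ[g=3](S))) → 0
  R → 3
  ρ[h/d](R) → 3
  ρ[g/e](ρ[h/d](R)) → 3
  π[h,g](ρ[g/e](ρ[h/d](R))) → 3
  (π[h,g](σ[h>=7](σ[g=3](S))) ∪ π[h,g](ρ[g/e](ρ[h/d](R)))) → 3

|E| = 3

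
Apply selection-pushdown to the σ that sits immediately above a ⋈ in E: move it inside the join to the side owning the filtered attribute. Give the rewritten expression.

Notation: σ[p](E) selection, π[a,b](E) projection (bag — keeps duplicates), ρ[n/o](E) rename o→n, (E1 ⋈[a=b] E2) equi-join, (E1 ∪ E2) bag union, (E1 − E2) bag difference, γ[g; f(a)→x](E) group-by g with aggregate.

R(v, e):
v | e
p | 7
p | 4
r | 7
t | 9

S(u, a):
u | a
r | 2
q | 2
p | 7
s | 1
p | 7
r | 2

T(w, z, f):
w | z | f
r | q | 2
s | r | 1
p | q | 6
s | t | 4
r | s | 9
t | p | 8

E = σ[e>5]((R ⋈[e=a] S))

σ filters on e, owned by the left side.
E' = (σ[e>5](R) ⋈[e=a] S)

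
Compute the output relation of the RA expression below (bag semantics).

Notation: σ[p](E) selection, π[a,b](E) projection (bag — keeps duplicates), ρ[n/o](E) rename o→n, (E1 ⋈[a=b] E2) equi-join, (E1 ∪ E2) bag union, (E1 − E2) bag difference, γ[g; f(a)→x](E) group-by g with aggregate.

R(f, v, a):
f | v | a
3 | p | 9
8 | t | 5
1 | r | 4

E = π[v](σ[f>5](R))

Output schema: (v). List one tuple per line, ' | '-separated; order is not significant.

Row counts bottom-up:
  R → 3
  σ[f>5](R) → 1
  π[v](σ[f>5](R)) → 1

== RESULT ==
v
t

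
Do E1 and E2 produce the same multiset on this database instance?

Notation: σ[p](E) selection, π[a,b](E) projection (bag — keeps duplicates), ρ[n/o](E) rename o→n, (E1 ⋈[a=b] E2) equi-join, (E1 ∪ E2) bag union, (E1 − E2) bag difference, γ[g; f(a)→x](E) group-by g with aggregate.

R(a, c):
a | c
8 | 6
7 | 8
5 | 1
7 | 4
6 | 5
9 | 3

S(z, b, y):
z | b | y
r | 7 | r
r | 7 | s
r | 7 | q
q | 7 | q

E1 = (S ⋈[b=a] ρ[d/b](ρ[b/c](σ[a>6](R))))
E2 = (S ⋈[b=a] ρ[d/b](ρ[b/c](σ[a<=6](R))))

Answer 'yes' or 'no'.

E1 stepwise |·|:
  S → 4
  R → 6
  σ[a>6](R) → 4
  ρ[b/c](σ[a>6](R)) → 4
  ρ[d/b](ρ[b/c](σ[a>6](R))) → 4
  (S ⋈[b=a] ρ[d/b](ρ[b/c](σ[a>6](R)))) → 8
E2 stepwise |·|:
  S → 4
  R → 6
  σ[a<=6](R) → 2
  ρ[b/c](σ[a<=6](R)) → 2
  ρ[d/b](ρ[b/c](σ[a<=6](R))) → 2
  (S ⋈[b=a] ρ[d/b](ρ[b/c](σ[a<=6](R)))) → 0

E1 result:
z | b | y | a | d
q | 7 | q | 7 | 4
q | 7 | q | 7 | 8
r | 7 | q | 7 | 4
r | 7 | q | 7 | 8
r | 7 | r | 7 | 4
r | 7 | r | 7 | 8
r | 7 | s | 7 | 4
r | 7 | s | 7 | 8
E2 result:
z | b | y | a | d
(0 rows)
Witness: ('q', 7, 'q', 7, 4) appears 1× in E1 but 0× in E2.

no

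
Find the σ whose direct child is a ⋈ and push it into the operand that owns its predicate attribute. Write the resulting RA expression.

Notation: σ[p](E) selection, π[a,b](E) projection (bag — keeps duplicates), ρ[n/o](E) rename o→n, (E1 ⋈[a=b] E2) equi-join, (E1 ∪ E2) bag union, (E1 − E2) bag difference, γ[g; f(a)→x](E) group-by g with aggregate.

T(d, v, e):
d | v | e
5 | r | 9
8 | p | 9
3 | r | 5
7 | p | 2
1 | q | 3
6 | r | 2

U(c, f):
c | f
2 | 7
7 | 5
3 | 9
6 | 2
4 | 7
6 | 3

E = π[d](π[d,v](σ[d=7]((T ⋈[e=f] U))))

σ filters on d, owned by the left side.
E' = π[d](π[d,v]((σ[d=7](T) ⋈[e=f] U)))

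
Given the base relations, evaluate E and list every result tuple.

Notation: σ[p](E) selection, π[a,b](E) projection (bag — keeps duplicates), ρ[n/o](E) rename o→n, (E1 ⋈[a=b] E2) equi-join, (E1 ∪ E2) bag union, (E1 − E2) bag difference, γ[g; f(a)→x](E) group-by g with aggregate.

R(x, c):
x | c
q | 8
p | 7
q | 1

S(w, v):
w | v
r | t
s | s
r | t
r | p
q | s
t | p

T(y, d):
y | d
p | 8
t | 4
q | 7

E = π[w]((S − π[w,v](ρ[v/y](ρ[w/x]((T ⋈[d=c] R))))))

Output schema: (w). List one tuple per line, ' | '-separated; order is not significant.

Stepwise |·|:
  S → 6
  T → 3
  R → 3
  (T ⋈[d=c] R) → 2
  ρ[w/x]((T ⋈[d=c] R)) → 2
  ρ[v/y](ρ[w/x]((T ⋈[d=c] R))) → 2
  π[w,v](ρ[v/y](ρ[w/x]((T ⋈[d=c] R)))) → 2
  (S − π[w,v](ρ[v/y](ρ[w/x]((T ⋈[d=c] R))))) → 6
  π[w]((S − π[w,v](ρ[v/y](ρ[w/x]((T ⋈[d=c] R)))))) → 6

== RESULT ==
w
q
r
r
r
s
t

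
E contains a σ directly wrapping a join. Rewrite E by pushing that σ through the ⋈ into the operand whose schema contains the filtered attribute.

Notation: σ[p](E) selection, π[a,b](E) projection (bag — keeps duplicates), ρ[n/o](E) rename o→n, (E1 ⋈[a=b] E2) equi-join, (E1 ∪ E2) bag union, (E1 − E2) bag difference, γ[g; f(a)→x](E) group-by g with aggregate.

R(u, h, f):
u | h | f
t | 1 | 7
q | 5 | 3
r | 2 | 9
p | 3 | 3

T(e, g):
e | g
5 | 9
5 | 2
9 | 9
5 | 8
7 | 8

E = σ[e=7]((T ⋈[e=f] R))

σ filters on e, owned by the left side.
E' = (σ[e=7](T) ⋈[e=f] R)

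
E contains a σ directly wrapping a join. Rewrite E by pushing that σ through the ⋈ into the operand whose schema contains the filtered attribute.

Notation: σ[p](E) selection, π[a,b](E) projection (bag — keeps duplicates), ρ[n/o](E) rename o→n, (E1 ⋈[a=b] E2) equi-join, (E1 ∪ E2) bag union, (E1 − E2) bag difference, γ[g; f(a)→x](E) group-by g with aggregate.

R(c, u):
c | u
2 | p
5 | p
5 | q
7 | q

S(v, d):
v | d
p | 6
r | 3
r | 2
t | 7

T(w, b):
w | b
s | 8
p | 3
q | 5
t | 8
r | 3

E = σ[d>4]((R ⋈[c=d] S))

σ filters on d, owned by the right side.
E' = (R ⋈[c=d] σ[d>4](S))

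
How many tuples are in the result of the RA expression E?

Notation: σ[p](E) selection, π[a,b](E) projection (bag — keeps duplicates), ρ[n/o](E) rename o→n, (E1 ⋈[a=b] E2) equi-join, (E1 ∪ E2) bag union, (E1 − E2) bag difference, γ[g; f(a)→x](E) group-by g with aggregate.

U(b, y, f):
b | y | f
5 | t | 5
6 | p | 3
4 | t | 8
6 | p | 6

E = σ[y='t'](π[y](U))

Stepwise |·|:
  U → 4
  π[y](U) → 4
  σ[y='t'](π[y](U)) → 2

|E| = 2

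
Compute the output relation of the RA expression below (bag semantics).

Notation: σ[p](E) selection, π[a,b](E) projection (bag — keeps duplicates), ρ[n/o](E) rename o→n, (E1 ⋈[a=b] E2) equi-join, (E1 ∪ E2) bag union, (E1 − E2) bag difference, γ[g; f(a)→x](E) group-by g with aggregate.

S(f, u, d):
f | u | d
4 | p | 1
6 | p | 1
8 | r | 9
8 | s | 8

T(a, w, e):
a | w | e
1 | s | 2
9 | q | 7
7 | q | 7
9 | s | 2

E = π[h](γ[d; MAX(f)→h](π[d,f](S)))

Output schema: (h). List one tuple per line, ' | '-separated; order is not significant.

Stepwise |·|:
  S → 4
  π[d,f](S) → 4
  γ[d; MAX(f)→h](π[d,f](S)) → 3
  π[h](γ[d; MAX(f)→h](π[d,f](S))) → 3

== RESULT ==
h
6
8
8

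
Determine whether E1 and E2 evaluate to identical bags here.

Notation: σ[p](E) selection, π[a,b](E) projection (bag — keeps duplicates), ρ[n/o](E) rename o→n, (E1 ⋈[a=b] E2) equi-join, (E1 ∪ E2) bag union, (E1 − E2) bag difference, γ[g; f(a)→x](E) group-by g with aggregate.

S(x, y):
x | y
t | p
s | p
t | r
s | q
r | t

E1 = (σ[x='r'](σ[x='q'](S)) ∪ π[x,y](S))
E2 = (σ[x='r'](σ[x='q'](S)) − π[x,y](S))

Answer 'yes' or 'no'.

E1 per-node cardinality:
  S → 5
  σ[x='q'](S) → 0
  σ[x='r'](σ[x='q'](S)) → 0
  S → 5
  π[x,y](S) → 5
  (σ[x='r'](σ[x='q'](S)) ∪ π[x,y](S)) → 5
E2 per-node cardinality:
  S → 5
  σ[x='q'](S) → 0
  σ[x='r'](σ[x='q'](S)) → 0
  S → 5
  π[x,y](S) → 5
  (σ[x='r'](σ[x='q'](S)) − π[x,y](S)) → 0

E1 result:
x | y
r | t
s | p
s | q
t | p
t | r
E2 result:
x | y
(0 rows)
Witness: ('t', 'r') appears 1× in E1 but 0× in E2.

no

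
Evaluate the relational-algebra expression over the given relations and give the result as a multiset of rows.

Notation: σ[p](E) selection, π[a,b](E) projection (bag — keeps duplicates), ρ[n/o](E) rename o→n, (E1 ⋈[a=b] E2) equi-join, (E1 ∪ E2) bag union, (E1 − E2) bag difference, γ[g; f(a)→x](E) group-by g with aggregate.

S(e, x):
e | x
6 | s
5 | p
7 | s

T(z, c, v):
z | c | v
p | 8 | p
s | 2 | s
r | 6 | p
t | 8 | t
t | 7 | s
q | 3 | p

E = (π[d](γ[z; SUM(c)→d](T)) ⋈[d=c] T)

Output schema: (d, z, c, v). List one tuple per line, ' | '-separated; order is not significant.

Stepwise |·|:
  T → 6
  γ[z; SUM(c)→d](T) → 5
  π[d](γ[z; SUM(c)→d](T)) → 5
  T → 6
  (π[d](γ[z; SUM(c)→d](T)) ⋈[d=c] T) → 5

== RESULT ==
d | z | c | v
2 | s | 2 | s
3 | q | 3 | p
6 | r | 6 | p
8 | p | 8 | p
8 | t | 8 | t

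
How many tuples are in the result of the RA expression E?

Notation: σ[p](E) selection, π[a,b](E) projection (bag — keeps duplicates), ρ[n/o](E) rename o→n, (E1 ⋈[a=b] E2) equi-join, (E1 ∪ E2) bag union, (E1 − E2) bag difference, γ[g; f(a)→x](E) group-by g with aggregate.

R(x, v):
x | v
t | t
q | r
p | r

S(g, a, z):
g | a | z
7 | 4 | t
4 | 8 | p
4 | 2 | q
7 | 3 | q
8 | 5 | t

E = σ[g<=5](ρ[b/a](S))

Row counts bottom-up:
  S → 5
  ρ[b/a](S) → 5
  σ[g<=5](ρ[b/a](S)) → 2

|E| = 2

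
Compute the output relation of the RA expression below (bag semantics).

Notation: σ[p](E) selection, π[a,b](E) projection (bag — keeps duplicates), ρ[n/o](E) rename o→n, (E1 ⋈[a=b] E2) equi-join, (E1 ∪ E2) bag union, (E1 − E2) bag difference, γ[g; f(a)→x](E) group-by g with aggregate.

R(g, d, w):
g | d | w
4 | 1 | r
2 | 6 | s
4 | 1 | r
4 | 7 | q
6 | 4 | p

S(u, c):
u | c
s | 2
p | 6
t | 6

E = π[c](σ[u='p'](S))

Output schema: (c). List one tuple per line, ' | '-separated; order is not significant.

Row counts bottom-up:
  S → 3
  σ[u='p'](S) → 1
  π[c](σ[u='p'](S)) → 1

== RESULT ==
c
6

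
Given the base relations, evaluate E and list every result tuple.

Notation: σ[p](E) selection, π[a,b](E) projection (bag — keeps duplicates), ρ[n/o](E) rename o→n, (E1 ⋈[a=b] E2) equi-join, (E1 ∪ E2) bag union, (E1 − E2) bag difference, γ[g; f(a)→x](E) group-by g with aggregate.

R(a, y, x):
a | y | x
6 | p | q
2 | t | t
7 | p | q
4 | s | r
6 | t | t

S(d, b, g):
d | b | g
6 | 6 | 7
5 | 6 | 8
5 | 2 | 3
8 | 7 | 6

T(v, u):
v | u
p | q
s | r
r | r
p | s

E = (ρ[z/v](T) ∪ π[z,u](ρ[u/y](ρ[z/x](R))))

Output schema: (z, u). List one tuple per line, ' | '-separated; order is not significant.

Per-node cardinality:
  T → 4
  ρ[z/v](T) → 4
  R → 5
  ρ[z/x](R) → 5
  ρ[u/y](ρ[z/x](R)) → 5
  π[z,u](ρ[u/y](ρ[z/x](R))) → 5
  (ρ[z/v](T) ∪ π[z,u](ρ[u/y](ρ[z/x](R)))) → 9

== RESULT ==
z | u
p | q
p | s
q | p
q | p
r | r
r | s
s | r
t | t
t | t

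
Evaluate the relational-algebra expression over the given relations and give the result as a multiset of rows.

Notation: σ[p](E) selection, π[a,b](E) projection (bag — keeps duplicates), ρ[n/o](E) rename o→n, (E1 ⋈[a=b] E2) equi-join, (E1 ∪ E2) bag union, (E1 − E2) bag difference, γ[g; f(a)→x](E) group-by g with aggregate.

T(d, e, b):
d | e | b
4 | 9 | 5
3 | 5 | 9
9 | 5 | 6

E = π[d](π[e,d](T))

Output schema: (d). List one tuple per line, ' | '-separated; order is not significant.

Stepwise |·|:
  T → 3
  π[e,d](T) → 3
  π[d](π[e,d](T)) → 3

== RESULT ==
d
3
4
9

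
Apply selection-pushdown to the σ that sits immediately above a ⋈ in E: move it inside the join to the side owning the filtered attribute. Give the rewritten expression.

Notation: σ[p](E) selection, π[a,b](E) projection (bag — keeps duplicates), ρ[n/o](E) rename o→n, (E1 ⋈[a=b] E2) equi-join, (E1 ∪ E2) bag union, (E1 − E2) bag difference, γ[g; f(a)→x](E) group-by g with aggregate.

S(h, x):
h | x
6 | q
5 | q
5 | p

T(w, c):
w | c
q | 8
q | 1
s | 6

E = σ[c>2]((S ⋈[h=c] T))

σ filters on c, owned by the right side.
E' = (S ⋈[h=c] σ[c>2](T))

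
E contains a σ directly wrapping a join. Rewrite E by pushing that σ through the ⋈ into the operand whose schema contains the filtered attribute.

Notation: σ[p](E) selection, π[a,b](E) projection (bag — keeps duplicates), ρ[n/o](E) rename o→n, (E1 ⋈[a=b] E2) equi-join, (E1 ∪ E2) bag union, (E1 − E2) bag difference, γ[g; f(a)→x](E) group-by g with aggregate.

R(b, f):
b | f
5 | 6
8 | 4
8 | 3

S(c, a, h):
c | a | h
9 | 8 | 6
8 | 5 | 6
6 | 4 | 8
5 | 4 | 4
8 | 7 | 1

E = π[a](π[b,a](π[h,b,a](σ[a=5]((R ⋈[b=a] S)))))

σ filters on a, owned by the right side.
E' = π[a](π[b,a](π[h,b,a]((R ⋈[b=a] σ[a=5](S)))))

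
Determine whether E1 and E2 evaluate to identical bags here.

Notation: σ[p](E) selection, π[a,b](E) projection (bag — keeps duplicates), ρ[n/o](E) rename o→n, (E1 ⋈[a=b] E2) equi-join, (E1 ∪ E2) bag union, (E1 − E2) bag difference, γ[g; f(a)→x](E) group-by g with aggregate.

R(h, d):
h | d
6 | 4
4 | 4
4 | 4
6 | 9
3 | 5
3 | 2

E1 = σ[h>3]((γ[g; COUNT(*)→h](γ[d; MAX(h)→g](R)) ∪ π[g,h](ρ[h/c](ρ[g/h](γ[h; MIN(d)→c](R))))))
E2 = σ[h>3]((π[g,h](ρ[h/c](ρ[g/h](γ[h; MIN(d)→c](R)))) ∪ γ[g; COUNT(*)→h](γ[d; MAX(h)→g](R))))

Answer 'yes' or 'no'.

E1 subexpression sizes:
  R → 6
  γ[d; MAX(h)→g](R) → 4
  γ[g; COUNT(*)→h](γ[d; MAX(h)→g](R)) → 2
  R → 6
  γ[h; MIN(d)→c](R) → 3
  ρ[g/h](γ[h; MIN(d)→c](R)) → 3
  ρ[h/c](ρ[g/h](γ[h; MIN(d)→c](R))) → 3
  π[g,h](ρ[h/c](ρ[g/h](γ[h; MIN(d)→c](R)))) → 3
  (γ[g; COUNT(*)→h](γ[d; MAX(h)→g](R)) ∪ π[g,h](ρ[h/c](ρ[g/h](γ[h; MIN(d)→c](R))))) → 5
  σ[h>3]((γ[g; COUNT(*)→h](γ[d; MAX(h)→g](R)) ∪ π[g,h](ρ[h/c](ρ[g/h](γ[h; MIN(d)→c](R)))))) → 2
E2 subexpression sizes:
  R → 6
  γ[h; MIN(d)→c](R) → 3
  ρ[g/h](γ[h; MIN(d)→c](R)) → 3
  ρ[h/c](ρ[g/h](γ[h; MIN(d)→c](R))) → 3
  π[g,h](ρ[h/c](ρ[g/h](γ[h; MIN(d)→c](R)))) → 3
  R → 6
  γ[d; MAX(h)→g](R) → 4
  γ[g; COUNT(*)→h](γ[d; MAX(h)→g](R)) → 2
  (π[g,h](ρ[h/c](ρ[g/h](γ[h; MIN(d)→c](R)))) ∪ γ[g; COUNT(*)→h](γ[d; MAX(h)→g](R))) → 5
  σ[h>3]((π[g,h](ρ[h/c](ρ[g/h](γ[h; MIN(d)→c](R)))) ∪ γ[g; COUNT(*)→h](γ[d; MAX(h)→g](R)))) → 2

E1 and E2 produce the same multiset:
g | h
4 | 4
6 | 4

yes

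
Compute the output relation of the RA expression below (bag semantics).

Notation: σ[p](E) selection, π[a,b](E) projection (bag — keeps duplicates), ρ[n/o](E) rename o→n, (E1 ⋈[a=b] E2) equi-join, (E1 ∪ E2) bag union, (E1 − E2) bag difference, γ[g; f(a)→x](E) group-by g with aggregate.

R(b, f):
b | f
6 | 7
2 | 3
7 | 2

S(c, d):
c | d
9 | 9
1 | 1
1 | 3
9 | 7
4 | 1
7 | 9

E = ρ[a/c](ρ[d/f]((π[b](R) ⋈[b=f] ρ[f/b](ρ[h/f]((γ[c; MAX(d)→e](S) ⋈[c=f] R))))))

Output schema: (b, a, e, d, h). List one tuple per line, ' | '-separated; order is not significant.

Subexpression sizes:
  R → 3
  π[b](R) → 3
  S → 6
  γ[c; MAX(d)→e](S) → 4
  R → 3
  (γ[c; MAX(d)→e](S) ⋈[c=f] R) → 1
  ρ[h/f]((γ[c; MAX(d)→e](S) ⋈[c=f] R)) → 1
  ρ[f/b](ρ[h/f]((γ[c; MAX(d)→e](S) ⋈[c=f] R))) → 1
  (π[b](R) ⋈[b=f] ρ[f/b](ρ[h/f]((γ[c; MAX(d)→e](S) ⋈[c=f] R)))) → 1
  ρ[d/f]((π[b](R) ⋈[b=f] ρ[f/b](ρ[h/f]((γ[c; MAX(d)→e](S) ⋈[c=f] R))))) → 1
  ρ[a/c](ρ[d/f]((π[b](R) ⋈[b=f] ρ[f/b](ρ[h/f]((γ[c; MAX(d)→e](S) ⋈[c=f] R)))))) → 1

== RESULT ==
b | a | e | d | h
6 | 7 | 9 | 6 | 7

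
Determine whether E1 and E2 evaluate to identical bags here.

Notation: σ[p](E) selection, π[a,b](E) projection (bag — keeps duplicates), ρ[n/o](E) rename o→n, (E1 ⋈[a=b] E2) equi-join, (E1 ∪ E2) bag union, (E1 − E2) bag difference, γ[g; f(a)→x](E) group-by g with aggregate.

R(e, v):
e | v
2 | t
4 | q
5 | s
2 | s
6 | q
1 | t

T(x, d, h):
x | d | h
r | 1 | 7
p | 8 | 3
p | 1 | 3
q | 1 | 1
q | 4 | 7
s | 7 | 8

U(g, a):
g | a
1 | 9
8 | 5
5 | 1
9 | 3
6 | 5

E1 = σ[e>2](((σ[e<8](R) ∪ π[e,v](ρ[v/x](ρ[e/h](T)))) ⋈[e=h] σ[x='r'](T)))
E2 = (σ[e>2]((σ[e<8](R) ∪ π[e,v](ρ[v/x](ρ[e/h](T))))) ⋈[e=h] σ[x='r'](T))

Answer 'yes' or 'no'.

E1 per-node cardinality:
  R → 6
  σ[e<8](R) → 6
  T → 6
  ρ[e/h](T) → 6
  ρ[v/x](ρ[e/h](T)) → 6
  π[e,v](ρ[v/x](ρ[e/h](T))) → 6
  (σ[e<8](R) ∪ π[e,v](ρ[v/x](ρ[e/h](T)))) → 12
  T → 6
  σ[x='r'](T) → 1
  ((σ[e<8](R) ∪ π[e,v](ρ[v/x](ρ[e/h](T)))) ⋈[e=h] σ[x='r'](T)) → 2
  σ[e>2](((σ[e<8](R) ∪ π[e,v](ρ[v/x](ρ[e/h](T)))) ⋈[e=h] σ[x='r'](T))) → 2
E2 per-node cardinality:
  R → 6
  σ[e<8](R) → 6
  T → 6
  ρ[e/h](T) → 6
  ρ[v/x](ρ[e/h](T)) → 6
  π[e,v](ρ[v/x](ρ[e/h](T))) → 6
  (σ[e<8](R) ∪ π[e,v](ρ[v/x](ρ[e/h](T)))) → 12
  σ[e>2]((σ[e<8](R) ∪ π[e,v](ρ[v/x](ρ[e/h](T))))) → 8
  T → 6
  σ[x='r'](T) → 1
  (σ[e>2]((σ[e<8](R) ∪ π[e,v](ρ[v/x](ρ[e/h](T))))) ⋈[e=h] σ[x='r'](T)) → 2

E1 and E2 produce the same multiset:
e | v | x | d | h
7 | q | r | 1 | 7
7 | r | r | 1 | 7

yes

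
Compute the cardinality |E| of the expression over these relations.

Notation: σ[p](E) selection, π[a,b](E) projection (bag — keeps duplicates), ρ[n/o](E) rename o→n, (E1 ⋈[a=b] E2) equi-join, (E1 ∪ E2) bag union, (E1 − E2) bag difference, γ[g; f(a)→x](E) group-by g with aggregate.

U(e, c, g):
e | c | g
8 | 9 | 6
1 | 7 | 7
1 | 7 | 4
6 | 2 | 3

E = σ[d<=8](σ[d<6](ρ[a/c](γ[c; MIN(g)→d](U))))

Subexpression sizes:
  U → 4
  γ[c; MIN(g)→d](U) → 3
  ρ[a/c](γ[c; MIN(g)→d](U)) → 3
  σ[d<6](ρ[a/c](γ[c; MIN(g)→d](U))) → 2
  σ[d<=8](σ[d<6](ρ[a/c](γ[c; MIN(g)→d](U)))) → 2

|E| = 2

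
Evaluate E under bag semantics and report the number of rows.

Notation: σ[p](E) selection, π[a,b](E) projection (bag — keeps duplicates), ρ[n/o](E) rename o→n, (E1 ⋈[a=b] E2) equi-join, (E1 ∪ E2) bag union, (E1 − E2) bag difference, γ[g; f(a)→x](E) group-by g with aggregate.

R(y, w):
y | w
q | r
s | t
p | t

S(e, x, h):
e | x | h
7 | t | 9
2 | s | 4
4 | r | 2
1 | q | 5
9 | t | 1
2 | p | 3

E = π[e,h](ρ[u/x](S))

Subexpression sizes:
  S → 6
  ρ[u/x](S) → 6
  π[e,h](ρ[u/x](S)) → 6

|E| = 6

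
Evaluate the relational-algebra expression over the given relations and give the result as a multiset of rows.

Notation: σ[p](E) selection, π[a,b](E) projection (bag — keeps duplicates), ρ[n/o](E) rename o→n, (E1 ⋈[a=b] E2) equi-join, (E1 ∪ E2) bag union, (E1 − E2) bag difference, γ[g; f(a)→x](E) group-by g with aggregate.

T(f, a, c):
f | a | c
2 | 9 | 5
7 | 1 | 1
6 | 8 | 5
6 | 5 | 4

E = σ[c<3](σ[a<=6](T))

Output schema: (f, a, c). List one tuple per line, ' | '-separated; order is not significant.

Per-node cardinality:
  T → 4
  σ[a<=6](T) → 2
  σ[c<3](σ[a<=6](T)) → 1

== RESULT ==
f | a | c
7 | 1 | 1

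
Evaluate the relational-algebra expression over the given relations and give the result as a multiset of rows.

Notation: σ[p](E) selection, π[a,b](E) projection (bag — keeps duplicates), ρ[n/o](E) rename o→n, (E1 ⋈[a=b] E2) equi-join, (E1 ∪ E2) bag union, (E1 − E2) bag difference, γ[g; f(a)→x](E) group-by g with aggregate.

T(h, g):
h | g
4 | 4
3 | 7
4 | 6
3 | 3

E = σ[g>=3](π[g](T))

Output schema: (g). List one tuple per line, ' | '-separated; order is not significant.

Stepwise |·|:
  T → 4
  π[g](T) → 4
  σ[g>=3](π[g](T)) → 4

== RESULT ==
g
3
4
6
7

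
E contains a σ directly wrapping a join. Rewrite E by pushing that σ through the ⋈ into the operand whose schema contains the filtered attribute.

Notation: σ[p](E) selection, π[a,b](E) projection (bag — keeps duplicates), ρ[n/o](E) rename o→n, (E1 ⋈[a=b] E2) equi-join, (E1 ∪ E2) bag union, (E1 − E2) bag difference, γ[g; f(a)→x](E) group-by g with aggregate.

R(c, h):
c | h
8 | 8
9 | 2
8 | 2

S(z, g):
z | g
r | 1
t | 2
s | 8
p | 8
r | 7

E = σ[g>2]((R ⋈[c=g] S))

σ filters on g, owned by the right side.
E' = (R ⋈[c=g] σ[g>2](S))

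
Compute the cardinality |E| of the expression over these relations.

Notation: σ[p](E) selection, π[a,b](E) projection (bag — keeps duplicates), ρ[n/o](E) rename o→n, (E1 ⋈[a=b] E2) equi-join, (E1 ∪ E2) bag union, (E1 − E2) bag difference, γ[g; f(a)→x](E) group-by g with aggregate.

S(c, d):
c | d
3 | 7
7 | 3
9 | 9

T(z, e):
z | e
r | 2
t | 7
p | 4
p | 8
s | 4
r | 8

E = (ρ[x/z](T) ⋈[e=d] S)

Row counts bottom-up:
  T → 6
  ρ[x/z](T) → 6
  S → 3
  (ρ[x/z](T) ⋈[e=d] S) → 1

|E| = 1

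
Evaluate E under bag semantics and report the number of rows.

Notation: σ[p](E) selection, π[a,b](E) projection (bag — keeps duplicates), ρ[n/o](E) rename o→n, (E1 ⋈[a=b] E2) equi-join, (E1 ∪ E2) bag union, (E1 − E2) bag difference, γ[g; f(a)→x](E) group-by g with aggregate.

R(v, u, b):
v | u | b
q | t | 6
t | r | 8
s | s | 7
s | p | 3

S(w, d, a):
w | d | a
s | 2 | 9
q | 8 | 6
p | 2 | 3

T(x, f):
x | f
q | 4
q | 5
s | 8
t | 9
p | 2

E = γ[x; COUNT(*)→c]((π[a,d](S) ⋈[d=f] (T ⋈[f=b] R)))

Subexpression sizes:
  S → 3
  π[a,d](S) → 3
  T → 5
  R → 4
  (T ⋈[f=b] R) → 1
  (π[a,d](S) ⋈[d=f] (T ⋈[f=b] R)) → 1
  γ[x; COUNT(*)→c]((π[a,d](S) ⋈[d=f] (T ⋈[f=b] R))) → 1

|E| = 1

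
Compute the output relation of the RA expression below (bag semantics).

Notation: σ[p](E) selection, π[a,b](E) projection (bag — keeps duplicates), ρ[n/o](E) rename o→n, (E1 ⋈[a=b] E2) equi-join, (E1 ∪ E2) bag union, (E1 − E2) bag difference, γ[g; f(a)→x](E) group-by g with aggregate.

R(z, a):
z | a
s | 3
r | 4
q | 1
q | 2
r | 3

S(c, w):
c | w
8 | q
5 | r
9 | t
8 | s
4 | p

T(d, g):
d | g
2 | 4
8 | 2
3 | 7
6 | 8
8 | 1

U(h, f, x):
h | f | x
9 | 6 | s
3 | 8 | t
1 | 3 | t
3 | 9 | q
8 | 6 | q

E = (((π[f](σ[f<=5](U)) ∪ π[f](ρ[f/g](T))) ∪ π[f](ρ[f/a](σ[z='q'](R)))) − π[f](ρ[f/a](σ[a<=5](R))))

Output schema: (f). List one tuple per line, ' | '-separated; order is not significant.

Per-node cardinality:
  U → 5
  σ[f<=5](U) → 1
  π[f](σ[f<=5](U)) → 1
  T → 5
  ρ[f/g](T) → 5
  π[f](ρ[f/g](T)) → 5
  (π[f](σ[f<=5](U)) ∪ π[f](ρ[f/g](T))) → 6
  R → 5
  σ[z='q'](R) → 2
  ρ[f/a](σ[z='q'](R)) → 2
  π[f](ρ[f/a](σ[z='q'](R))) → 2
  ((π[f](σ[f<=5](U)) ∪ π[f](ρ[f/g](T))) ∪ π[f](ρ[f/a](σ[z='q'](R)))) → 8
  R → 5
  σ[a<=5](R) → 5
  ρ[f/a](σ[a<=5](R)) → 5
  π[f](ρ[f/a](σ[a<=5](R))) → 5
  (((π[f](σ[f<=5](U)) ∪ π[f](ρ[f/g](T))) ∪ π[f](ρ[f/a](σ[z='q'](R)))) − π[f](ρ[f/a](σ[a<=5](R)))) → 4

== RESULT ==
f
1
2
7
8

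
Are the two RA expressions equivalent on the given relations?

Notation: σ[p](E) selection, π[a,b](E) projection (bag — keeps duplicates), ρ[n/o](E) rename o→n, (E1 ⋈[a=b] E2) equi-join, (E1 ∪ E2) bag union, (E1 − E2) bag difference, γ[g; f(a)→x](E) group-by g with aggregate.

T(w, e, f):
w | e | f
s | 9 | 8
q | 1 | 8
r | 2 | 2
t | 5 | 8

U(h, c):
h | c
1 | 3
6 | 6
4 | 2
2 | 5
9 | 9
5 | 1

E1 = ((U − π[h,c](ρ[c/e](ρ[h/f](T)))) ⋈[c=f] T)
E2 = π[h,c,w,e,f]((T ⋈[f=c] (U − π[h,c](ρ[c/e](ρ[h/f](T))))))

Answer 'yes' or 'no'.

E1 row counts bottom-up:
  U → 6
  T → 4
  ρ[h/f](T) → 4
  ρ[c/e](ρ[h/f](T)) → 4
  π[h,c](ρ[c/e](ρ[h/f](T))) → 4
  (U − π[h,c](ρ[c/e](ρ[h/f](T)))) → 6
  T → 4
  ((U − π[h,c](ρ[c/e](ρ[h/f](T)))) ⋈[c=f] T) → 1
E2 row counts bottom-up:
  T → 4
  U → 6
  T → 4
  ρ[h/f](T) → 4
  ρ[c/e](ρ[h/f](T)) → 4
  π[h,c](ρ[c/e](ρ[h/f](T))) → 4
  (U − π[h,c](ρ[c/e](ρ[h/f](T)))) → 6
  (T ⋈[f=c] (U − π[h,c](ρ[c/e](ρ[h/f](T))))) → 1
  π[h,c,w,e,f]((T ⋈[f=c] (U − π[h,c](ρ[c/e](ρ[h/f](T)))))) → 1

E1 and E2 produce the same multiset:
h | c | w | e | f
4 | 2 | r | 2 | 2

yes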